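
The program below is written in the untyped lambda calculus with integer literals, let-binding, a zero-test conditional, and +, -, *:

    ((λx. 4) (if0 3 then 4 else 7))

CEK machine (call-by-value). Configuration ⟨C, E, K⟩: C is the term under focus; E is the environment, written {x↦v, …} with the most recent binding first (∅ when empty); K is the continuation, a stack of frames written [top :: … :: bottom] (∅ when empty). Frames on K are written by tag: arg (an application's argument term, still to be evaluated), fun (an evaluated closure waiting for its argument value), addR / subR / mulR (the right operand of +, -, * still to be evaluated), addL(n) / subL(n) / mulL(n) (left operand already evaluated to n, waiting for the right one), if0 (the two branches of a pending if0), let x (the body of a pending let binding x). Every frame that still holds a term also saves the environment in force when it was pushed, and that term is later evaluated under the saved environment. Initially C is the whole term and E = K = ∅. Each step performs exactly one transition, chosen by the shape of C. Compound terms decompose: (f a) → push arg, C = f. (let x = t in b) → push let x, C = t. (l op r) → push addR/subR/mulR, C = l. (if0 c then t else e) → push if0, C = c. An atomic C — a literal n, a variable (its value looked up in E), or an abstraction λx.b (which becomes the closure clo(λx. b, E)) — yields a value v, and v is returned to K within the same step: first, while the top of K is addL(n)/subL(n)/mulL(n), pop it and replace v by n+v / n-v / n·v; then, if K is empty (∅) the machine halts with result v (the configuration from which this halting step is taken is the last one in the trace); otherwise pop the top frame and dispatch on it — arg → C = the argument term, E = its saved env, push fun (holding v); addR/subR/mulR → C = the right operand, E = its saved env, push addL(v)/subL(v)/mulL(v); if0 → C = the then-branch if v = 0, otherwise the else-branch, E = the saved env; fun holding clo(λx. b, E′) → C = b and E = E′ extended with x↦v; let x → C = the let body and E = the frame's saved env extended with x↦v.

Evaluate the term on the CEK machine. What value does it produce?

Answer: 4

Execution trace:
[0] <C=((λx. 4) (if0 3 then 4 else 7)), E=∅, K=∅>
[1] <C=(λx. 4), E=∅, K=[arg]>
[2] <C=(if0 3 then 4 else 7), E=∅, K=[fun]>
[3] <C=3, E=∅, K=[if0 :: fun]>
[4] <C=7, E=∅, K=[fun]>
[5] <C=4, E={x↦7}, K=∅>
→ final value 4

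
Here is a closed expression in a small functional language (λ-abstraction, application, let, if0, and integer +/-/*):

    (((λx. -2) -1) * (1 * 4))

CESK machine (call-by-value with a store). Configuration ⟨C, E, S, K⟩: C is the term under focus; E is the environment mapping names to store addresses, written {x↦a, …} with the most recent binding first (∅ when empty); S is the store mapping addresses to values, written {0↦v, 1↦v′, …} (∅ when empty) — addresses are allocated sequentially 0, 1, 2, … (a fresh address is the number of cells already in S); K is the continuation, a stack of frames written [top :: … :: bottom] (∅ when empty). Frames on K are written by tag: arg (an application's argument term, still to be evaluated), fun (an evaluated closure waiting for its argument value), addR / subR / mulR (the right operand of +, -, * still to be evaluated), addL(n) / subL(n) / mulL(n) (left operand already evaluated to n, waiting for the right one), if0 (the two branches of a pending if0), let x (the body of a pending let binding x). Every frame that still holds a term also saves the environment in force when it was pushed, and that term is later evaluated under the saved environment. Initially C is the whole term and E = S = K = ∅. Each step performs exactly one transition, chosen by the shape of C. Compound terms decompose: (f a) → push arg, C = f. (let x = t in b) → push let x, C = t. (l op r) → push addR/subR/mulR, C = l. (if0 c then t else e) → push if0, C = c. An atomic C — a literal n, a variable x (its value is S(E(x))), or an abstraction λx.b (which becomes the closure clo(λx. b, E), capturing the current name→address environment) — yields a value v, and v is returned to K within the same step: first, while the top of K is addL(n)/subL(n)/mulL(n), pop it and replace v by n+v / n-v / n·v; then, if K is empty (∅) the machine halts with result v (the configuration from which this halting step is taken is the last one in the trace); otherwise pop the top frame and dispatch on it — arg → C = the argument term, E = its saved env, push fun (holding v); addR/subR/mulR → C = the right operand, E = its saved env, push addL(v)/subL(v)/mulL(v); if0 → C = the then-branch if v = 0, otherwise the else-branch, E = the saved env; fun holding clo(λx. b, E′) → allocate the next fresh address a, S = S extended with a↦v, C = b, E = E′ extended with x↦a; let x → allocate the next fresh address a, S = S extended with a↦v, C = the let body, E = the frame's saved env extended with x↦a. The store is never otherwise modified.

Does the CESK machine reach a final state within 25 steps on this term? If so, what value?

[0] <C=(((λx. -2) -1) * (1 * 4)), E=∅, S=∅, K=∅>
[1] <C=((λx. -2) -1), E=∅, S=∅, K=[mulR]>
[2] <C=(λx. -2), E=∅, S=∅, K=[arg :: mulR]>
[3] <C=-1, E=∅, S=∅, K=[fun :: mulR]>
[4] <C=-2, E={x↦0}, S={0↦-1}, K=[mulR]>
[5] <C=(1 * 4), E=∅, S={0↦-1}, K=[mulL(-2)]>
[6] <C=1, E=∅, S={0↦-1}, K=[mulR :: mulL(-2)]>
[7] <C=4, E=∅, S={0↦-1}, K=[mulL(1) :: mulL(-2)]>
→ final value -8

Answer: -8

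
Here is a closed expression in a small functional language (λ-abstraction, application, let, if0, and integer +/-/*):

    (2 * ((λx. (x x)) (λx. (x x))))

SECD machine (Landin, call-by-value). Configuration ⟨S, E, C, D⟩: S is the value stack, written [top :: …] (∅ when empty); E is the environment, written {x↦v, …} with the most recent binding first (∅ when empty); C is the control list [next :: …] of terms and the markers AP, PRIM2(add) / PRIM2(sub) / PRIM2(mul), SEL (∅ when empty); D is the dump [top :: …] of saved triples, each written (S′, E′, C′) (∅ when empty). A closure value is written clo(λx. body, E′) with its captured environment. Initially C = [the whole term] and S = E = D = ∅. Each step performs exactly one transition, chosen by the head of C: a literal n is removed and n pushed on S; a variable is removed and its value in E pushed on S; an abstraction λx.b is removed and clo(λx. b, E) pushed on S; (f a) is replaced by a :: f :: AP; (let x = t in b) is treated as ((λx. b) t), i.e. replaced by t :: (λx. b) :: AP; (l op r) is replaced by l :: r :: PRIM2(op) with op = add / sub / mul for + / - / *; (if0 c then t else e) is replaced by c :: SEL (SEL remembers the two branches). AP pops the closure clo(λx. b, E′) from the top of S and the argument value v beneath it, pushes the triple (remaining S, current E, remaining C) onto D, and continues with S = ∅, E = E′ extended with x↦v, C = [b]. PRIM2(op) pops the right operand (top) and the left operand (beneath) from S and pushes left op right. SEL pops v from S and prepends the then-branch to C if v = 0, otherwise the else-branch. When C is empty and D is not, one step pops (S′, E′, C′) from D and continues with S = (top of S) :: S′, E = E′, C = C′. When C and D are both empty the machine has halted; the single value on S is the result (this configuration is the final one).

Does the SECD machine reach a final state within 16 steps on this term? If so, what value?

Answer: DIVERGES (no final state within 16 steps)

Machine steps:
step 0: ⟨S=∅; E=∅; C=[(2 * ((λx. (x x)) (λx. (x x))))]; D=∅⟩
step 1: ⟨S=∅; E=∅; C=[2 :: ((λx. (x x)) (λx. (x x))) :: PRIM2(mul)]; D=∅⟩
step 2: ⟨S=[2]; E=∅; C=[((λx. (x x)) (λx. (x x))) :: PRIM2(mul)]; D=∅⟩
step 3: ⟨S=[2]; E=∅; C=[(λx. (x x)) :: (λx. (x x)) :: AP :: PRIM2(mul)]; D=∅⟩
step 4: ⟨S=[clo(λx. (x x), ∅) :: 2]; E=∅; C=[(λx. (x x)) :: AP :: PRIM2(mul)]; D=∅⟩
step 5: ⟨S=[clo(λx. (x x), ∅) :: clo(λx. (x x), ∅) :: 2]; E=∅; C=[AP :: PRIM2(mul)]; D=∅⟩
step 6: ⟨S=∅; E={x↦clo(λx. (x x), ∅)}; C=[(x x)]; D=[([2], ∅, [PRIM2(mul)])]⟩
step 7: ⟨S=∅; E={x↦clo(λx. (x x), ∅)}; C=[x :: x :: AP]; D=[([2], ∅, [PRIM2(mul)])]⟩
step 8: ⟨S=[clo(λx. (x x), ∅)]; E={x↦clo(λx. (x x), ∅)}; C=[x :: AP]; D=[([2], ∅, [PRIM2(mul)])]⟩
step 9: ⟨S=[clo(λx. (x x), ∅) :: clo(λx. (x x), ∅)]; E={x↦clo(λx. (x x), ∅)}; C=[AP]; D=[([2], ∅, [PRIM2(mul)])]⟩
step 10: ⟨S=∅; E={x↦clo(λx. (x x), ∅)}; C=[(x x)]; D=[(∅, {x↦clo(λx. (x x), ∅)}, ∅) :: ([2], ∅, [PRIM2(mul)])]⟩
step 11: ⟨S=∅; E={x↦clo(λx. (x x), ∅)}; C=[x :: x :: AP]; D=[(∅, {x↦clo(λx. (x x), ∅)}, ∅) :: ([2], ∅, [PRIM2(mul)])]⟩
step 12: ⟨S=[clo(λx. (x x), ∅)]; E={x↦clo(λx. (x x), ∅)}; C=[x :: AP]; D=[(∅, {x↦clo(λx. (x x), ∅)}, ∅) :: ([2], ∅, [PRIM2(mul)])]⟩
step 13: ⟨S=[clo(λx. (x x), ∅) :: clo(λx. (x x), ∅)]; E={x↦clo(λx. (x x), ∅)}; C=[AP]; D=[(∅, {x↦clo(λx. (x x), ∅)}, ∅) :: ([2], ∅, [PRIM2(mul)])]⟩
step 14: ⟨S=∅; E={x↦clo(λx. (x x), ∅)}; C=[(x x)]; D=[(∅, {x↦clo(λx. (x x), ∅)}, ∅) :: (∅, {x↦clo(λx. (x x), ∅)}, ∅) :: ([2], ∅, [PRIM2(mul)])]⟩
step 15: ⟨S=∅; E={x↦clo(λx. (x x), ∅)}; C=[x :: x :: AP]; D=[(∅, {x↦clo(λx. (x x), ∅)}, ∅) :: (∅, {x↦clo(λx. (x x), ∅)}, ∅) :: ([2], ∅, [PRIM2(mul)])]⟩
step 16: ⟨S=[clo(λx. (x x), ∅)]; E={x↦clo(λx. (x x), ∅)}; C=[x :: AP]; D=[(∅, {x↦clo(λx. (x x), ∅)}, ∅) :: (∅, {x↦clo(λx. (x x), ∅)}, ∅) :: ([2], ∅, [PRIM2(mul)])]⟩
→ 16 transitions taken and the configuration is still not final: no result within 16 steps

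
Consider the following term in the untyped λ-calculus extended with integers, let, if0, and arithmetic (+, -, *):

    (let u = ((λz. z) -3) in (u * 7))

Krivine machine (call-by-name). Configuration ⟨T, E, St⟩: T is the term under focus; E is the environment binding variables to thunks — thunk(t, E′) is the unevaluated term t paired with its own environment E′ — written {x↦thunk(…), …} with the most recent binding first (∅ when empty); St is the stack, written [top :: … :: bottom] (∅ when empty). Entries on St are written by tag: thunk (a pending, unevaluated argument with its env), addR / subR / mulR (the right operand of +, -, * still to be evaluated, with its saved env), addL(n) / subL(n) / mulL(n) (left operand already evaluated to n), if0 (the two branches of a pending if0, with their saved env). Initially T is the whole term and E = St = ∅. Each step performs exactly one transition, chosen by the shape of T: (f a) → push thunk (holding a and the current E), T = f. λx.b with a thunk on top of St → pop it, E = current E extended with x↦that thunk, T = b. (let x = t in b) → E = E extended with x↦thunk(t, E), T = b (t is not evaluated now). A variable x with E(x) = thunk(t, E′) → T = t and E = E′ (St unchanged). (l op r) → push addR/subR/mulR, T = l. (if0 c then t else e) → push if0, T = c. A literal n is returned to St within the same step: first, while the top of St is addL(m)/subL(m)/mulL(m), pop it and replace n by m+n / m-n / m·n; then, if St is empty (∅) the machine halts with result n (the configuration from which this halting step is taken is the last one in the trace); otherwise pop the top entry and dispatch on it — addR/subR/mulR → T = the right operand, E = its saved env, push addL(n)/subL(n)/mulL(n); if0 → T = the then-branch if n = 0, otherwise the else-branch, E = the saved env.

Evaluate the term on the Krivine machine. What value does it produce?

Answer: -21

Machine steps:
step 0: ⟨T=(let u = ((λz. z) -3) in (u * 7)); E=∅; St=∅⟩
step 1: ⟨T=(u * 7); E={u↦thunk(((λz. z) -3), ∅)}; St=∅⟩
step 2: ⟨T=u; E={u↦thunk(((λz. z) -3), ∅)}; St=[mulR]⟩
step 3: ⟨T=((λz. z) -3); E=∅; St=[mulR]⟩
step 4: ⟨T=(λz. z); E=∅; St=[thunk :: mulR]⟩
step 5: ⟨T=z; E={z↦thunk(-3, ∅)}; St=[mulR]⟩
step 6: ⟨T=-3; E=∅; St=[mulR]⟩
step 7: ⟨T=7; E={u↦thunk(((λz. z) -3), ∅)}; St=[mulL(-3)]⟩
→ final value -21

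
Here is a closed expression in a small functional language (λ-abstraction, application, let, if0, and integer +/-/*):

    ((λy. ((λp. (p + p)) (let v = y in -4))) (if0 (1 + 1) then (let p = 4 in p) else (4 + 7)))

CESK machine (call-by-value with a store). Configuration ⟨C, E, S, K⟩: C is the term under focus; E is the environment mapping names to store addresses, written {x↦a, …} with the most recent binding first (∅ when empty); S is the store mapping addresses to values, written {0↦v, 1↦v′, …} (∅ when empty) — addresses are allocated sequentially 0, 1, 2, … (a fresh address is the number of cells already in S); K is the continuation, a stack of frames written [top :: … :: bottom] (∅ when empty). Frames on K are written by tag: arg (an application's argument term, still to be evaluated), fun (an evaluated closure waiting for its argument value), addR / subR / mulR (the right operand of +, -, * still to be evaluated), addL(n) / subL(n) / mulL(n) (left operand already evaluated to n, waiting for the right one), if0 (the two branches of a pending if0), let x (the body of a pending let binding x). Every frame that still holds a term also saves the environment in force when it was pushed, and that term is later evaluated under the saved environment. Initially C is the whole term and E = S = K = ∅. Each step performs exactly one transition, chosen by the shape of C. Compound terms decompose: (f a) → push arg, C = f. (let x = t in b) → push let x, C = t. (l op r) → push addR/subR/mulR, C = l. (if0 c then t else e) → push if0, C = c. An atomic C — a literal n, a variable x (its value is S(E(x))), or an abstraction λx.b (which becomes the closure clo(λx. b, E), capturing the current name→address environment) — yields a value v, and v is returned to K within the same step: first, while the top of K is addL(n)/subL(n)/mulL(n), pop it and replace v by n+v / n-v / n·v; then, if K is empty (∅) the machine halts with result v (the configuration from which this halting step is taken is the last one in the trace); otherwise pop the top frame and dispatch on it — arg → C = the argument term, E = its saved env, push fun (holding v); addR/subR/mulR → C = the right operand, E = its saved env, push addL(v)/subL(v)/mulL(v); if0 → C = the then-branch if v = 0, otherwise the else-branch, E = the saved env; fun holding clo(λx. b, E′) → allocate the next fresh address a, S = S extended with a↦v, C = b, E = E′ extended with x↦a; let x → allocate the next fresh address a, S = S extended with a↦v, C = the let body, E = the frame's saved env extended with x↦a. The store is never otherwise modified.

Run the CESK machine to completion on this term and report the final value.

Answer: -8

Execution trace:
t=0: ⟨C=((λy. ((λp. (p + p)) (let v = y in -4))) (if0 (1 + 1) then (let p = 4 in p) else (4 + 7))); E=∅; S=∅; K=∅⟩
t=1: ⟨C=(λy. ((λp. (p + p)) (let v = y in -4))); E=∅; S=∅; K=[arg]⟩
t=2: ⟨C=(if0 (1 + 1) then (let p = 4 in p) else (4 + 7)); E=∅; S=∅; K=[fun]⟩
t=3: ⟨C=(1 + 1); E=∅; S=∅; K=[if0 :: fun]⟩
t=4: ⟨C=1; E=∅; S=∅; K=[addR :: if0 :: fun]⟩
t=5: ⟨C=1; E=∅; S=∅; K=[addL(1) :: if0 :: fun]⟩
t=6: ⟨C=(4 + 7); E=∅; S=∅; K=[fun]⟩
t=7: ⟨C=4; E=∅; S=∅; K=[addR :: fun]⟩
t=8: ⟨C=7; E=∅; S=∅; K=[addL(4) :: fun]⟩
t=9: ⟨C=((λp. (p + p)) (let v = y in -4)); E={y↦0}; S={0↦11}; K=∅⟩
t=10: ⟨C=(λp. (p + p)); E={y↦0}; S={0↦11}; K=[arg]⟩
t=11: ⟨C=(let v = y in -4); E={y↦0}; S={0↦11}; K=[fun]⟩
t=12: ⟨C=y; E={y↦0}; S={0↦11}; K=[let v :: fun]⟩
t=13: ⟨C=-4; E={v↦1, y↦0}; S={0↦11, 1↦11}; K=[fun]⟩
t=14: ⟨C=(p + p); E={p↦2, y↦0}; S={0↦11, 1↦11, 2↦-4}; K=∅⟩
t=15: ⟨C=p; E={p↦2, y↦0}; S={0↦11, 1↦11, 2↦-4}; K=[addR]⟩
t=16: ⟨C=p; E={p↦2, y↦0}; S={0↦11, 1↦11, 2↦-4}; K=[addL(-4)]⟩
→ final value -8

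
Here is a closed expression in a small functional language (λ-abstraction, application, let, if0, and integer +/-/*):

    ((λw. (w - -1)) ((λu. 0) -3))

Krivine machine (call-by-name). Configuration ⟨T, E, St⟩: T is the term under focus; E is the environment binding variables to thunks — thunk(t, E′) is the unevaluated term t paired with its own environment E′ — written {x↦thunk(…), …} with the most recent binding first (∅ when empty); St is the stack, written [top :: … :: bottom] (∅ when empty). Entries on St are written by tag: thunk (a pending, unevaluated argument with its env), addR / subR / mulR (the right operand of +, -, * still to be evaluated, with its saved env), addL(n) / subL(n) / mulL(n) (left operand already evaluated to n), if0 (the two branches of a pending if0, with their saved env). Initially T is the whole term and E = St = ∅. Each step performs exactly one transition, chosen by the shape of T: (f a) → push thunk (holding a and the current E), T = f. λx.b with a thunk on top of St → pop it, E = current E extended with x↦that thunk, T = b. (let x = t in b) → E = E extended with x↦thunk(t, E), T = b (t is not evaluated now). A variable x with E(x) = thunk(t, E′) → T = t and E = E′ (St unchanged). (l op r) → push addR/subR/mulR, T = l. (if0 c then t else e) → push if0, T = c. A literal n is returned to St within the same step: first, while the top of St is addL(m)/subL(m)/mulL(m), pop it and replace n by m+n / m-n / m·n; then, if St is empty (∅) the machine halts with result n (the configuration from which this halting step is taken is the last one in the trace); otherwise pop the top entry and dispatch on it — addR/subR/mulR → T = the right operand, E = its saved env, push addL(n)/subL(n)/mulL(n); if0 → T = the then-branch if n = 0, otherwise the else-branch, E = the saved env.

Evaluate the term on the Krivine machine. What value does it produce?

Answer: 1

Machine steps:
[0] ⟨T=((λw. (w - -1)) ((λu. 0) -3)); E=∅; St=∅⟩
[1] ⟨T=(λw. (w - -1)); E=∅; St=[thunk]⟩
[2] ⟨T=(w - -1); E={w↦thunk(((λu. 0) -3), ∅)}; St=∅⟩
[3] ⟨T=w; E={w↦thunk(((λu. 0) -3), ∅)}; St=[subR]⟩
[4] ⟨T=((λu. 0) -3); E=∅; St=[subR]⟩
[5] ⟨T=(λu. 0); E=∅; St=[thunk :: subR]⟩
[6] ⟨T=0; E={u↦thunk(-3, ∅)}; St=[subR]⟩
[7] ⟨T=-1; E={w↦thunk(((λu. 0) -3), ∅)}; St=[subL(0)]⟩
→ final value 1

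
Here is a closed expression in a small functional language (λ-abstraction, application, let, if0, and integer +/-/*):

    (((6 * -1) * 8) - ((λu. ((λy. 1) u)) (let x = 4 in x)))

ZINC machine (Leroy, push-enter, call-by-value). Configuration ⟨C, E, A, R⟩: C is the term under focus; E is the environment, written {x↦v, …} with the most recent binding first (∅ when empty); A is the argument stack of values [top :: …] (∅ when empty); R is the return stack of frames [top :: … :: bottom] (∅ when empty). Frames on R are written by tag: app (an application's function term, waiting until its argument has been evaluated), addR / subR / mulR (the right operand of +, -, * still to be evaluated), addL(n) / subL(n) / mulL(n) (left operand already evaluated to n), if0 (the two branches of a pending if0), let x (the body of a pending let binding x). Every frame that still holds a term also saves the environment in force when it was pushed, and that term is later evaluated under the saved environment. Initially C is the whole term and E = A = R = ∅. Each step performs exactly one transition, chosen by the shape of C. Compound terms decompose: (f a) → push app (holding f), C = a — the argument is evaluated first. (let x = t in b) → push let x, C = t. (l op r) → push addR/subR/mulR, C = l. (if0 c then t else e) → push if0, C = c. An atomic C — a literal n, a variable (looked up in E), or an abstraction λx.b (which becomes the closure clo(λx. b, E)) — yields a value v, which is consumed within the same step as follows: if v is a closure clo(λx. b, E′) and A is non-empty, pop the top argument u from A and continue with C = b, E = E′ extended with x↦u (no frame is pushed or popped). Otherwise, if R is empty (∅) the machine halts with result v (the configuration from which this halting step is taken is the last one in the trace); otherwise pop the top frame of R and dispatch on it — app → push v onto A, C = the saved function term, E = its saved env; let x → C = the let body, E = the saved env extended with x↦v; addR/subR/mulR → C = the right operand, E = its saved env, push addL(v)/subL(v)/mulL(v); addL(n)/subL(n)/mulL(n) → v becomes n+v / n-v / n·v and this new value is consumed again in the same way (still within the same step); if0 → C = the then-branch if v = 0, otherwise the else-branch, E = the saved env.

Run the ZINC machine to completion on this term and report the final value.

Answer: -49

Derivation:
[0] <C=(((6 * -1) * 8) - ((λu. ((λy. 1) u)) (let x = 4 in x))), E=∅, A=∅, R=∅>
[1] <C=((6 * -1) * 8), E=∅, A=∅, R=[subR]>
[2] <C=(6 * -1), E=∅, A=∅, R=[mulR :: subR]>
[3] <C=6, E=∅, A=∅, R=[mulR :: mulR :: subR]>
[4] <C=-1, E=∅, A=∅, R=[mulL(6) :: mulR :: subR]>
[5] <C=8, E=∅, A=∅, R=[mulL(-6) :: subR]>
[6] <C=((λu. ((λy. 1) u)) (let x = 4 in x)), E=∅, A=∅, R=[subL(-48)]>
[7] <C=(let x = 4 in x), E=∅, A=∅, R=[app :: subL(-48)]>
[8] <C=4, E=∅, A=∅, R=[let x :: app :: subL(-48)]>
[9] <C=x, E={x↦4}, A=∅, R=[app :: subL(-48)]>
[10] <C=(λu. ((λy. 1) u)), E=∅, A=[4], R=[subL(-48)]>
[11] <C=((λy. 1) u), E={u↦4}, A=∅, R=[subL(-48)]>
[12] <C=u, E={u↦4}, A=∅, R=[app :: subL(-48)]>
[13] <C=(λy. 1), E={u↦4}, A=[4], R=[subL(-48)]>
[14] <C=1, E={y↦4, u↦4}, A=∅, R=[subL(-48)]>
→ final value -49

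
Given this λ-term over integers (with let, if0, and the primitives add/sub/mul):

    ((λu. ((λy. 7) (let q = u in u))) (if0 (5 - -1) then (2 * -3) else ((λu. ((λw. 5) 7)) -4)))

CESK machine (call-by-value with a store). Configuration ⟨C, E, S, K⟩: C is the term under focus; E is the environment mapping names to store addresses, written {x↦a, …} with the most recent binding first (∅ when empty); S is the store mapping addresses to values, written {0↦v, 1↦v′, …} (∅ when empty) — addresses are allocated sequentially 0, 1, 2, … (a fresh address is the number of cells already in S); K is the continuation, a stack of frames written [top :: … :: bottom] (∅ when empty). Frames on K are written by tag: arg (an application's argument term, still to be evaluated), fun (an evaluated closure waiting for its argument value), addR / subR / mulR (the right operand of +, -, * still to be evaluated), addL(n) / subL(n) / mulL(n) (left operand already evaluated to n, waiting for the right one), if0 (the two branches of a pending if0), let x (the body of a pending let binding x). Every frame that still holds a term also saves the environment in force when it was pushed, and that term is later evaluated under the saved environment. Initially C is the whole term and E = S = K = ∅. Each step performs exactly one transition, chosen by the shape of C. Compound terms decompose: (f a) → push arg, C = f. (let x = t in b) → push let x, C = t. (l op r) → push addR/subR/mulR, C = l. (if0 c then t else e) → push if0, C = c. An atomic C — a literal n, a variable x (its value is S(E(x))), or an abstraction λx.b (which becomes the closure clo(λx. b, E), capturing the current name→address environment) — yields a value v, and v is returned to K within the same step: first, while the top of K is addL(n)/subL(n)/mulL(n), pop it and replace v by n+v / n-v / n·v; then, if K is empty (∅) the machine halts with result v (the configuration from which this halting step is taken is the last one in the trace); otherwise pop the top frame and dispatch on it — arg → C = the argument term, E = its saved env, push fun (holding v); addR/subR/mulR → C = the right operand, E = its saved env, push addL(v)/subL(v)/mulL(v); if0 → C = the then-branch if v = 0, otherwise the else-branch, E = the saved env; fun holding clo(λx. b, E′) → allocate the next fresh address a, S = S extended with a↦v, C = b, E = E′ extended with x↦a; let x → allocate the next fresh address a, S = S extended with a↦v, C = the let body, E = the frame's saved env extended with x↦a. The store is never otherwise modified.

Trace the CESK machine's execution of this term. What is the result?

Answer: 7

Derivation:
[0] ⟨C=((λu. ((λy. 7) (let q = u in u))) (if0 (5 - -1) then (2 * -3) else ((λu. ((λw. 5) 7)) -4))); E=∅; S=∅; K=∅⟩
[1] ⟨C=(λu. ((λy. 7) (let q = u in u))); E=∅; S=∅; K=[arg]⟩
[2] ⟨C=(if0 (5 - -1) then (2 * -3) else ((λu. ((λw. 5) 7)) -4)); E=∅; S=∅; K=[fun]⟩
[3] ⟨C=(5 - -1); E=∅; S=∅; K=[if0 :: fun]⟩
[4] ⟨C=5; E=∅; S=∅; K=[subR :: if0 :: fun]⟩
[5] ⟨C=-1; E=∅; S=∅; K=[subL(5) :: if0 :: fun]⟩
[6] ⟨C=((λu. ((λw. 5) 7)) -4); E=∅; S=∅; K=[fun]⟩
[7] ⟨C=(λu. ((λw. 5) 7)); E=∅; S=∅; K=[arg :: fun]⟩
[8] ⟨C=-4; E=∅; S=∅; K=[fun :: fun]⟩
[9] ⟨C=((λw. 5) 7); E={u↦0}; S={0↦-4}; K=[fun]⟩
[10] ⟨C=(λw. 5); E={u↦0}; S={0↦-4}; K=[arg :: fun]⟩
[11] ⟨C=7; E={u↦0}; S={0↦-4}; K=[fun :: fun]⟩
[12] ⟨C=5; E={w↦1, u↦0}; S={0↦-4, 1↦7}; K=[fun]⟩
[13] ⟨C=((λy. 7) (let q = u in u)); E={u↦2}; S={0↦-4, 1↦7, 2↦5}; K=∅⟩
[14] ⟨C=(λy. 7); E={u↦2}; S={0↦-4, 1↦7, 2↦5}; K=[arg]⟩
[15] ⟨C=(let q = u in u); E={u↦2}; S={0↦-4, 1↦7, 2↦5}; K=[fun]⟩
[16] ⟨C=u; E={u↦2}; S={0↦-4, 1↦7, 2↦5}; K=[let q :: fun]⟩
[17] ⟨C=u; E={q↦3, u↦2}; S={0↦-4, 1↦7, 2↦5, 3↦5}; K=[fun]⟩
[18] ⟨C=7; E={y↦4, u↦2}; S={0↦-4, 1↦7, 2↦5, 3↦5, 4↦5}; K=∅⟩
→ final value 7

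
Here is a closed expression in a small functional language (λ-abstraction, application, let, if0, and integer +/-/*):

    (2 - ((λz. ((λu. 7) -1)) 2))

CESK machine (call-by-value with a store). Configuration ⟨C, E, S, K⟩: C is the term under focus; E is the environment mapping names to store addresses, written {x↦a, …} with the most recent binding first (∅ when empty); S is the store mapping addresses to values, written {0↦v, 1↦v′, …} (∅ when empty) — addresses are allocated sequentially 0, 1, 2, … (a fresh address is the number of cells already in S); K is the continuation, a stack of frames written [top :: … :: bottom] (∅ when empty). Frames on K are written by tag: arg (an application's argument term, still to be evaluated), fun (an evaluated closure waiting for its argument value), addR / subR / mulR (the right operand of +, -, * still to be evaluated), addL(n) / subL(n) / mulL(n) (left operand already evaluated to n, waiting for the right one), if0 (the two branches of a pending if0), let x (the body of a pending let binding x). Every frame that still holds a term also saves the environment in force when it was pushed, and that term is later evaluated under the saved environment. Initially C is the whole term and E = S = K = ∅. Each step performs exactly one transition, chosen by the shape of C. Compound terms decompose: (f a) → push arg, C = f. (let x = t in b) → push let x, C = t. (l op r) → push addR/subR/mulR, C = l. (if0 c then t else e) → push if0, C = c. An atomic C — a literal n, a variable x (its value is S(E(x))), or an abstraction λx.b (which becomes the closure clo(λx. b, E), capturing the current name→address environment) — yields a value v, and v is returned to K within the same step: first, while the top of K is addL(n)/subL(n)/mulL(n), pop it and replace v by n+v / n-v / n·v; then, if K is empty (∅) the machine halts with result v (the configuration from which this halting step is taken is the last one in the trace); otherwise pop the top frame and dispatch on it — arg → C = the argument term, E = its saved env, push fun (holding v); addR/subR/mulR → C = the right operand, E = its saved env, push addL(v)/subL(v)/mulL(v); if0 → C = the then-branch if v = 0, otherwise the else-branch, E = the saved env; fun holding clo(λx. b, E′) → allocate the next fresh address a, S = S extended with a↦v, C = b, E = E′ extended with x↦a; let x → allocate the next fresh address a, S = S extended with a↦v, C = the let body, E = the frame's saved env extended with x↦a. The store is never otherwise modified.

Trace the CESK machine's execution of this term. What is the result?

t=0: ⟨C=(2 - ((λz. ((λu. 7) -1)) 2)); E=∅; S=∅; K=∅⟩
t=1: ⟨C=2; E=∅; S=∅; K=[subR]⟩
t=2: ⟨C=((λz. ((λu. 7) -1)) 2); E=∅; S=∅; K=[subL(2)]⟩
t=3: ⟨C=(λz. ((λu. 7) -1)); E=∅; S=∅; K=[arg :: subL(2)]⟩
t=4: ⟨C=2; E=∅; S=∅; K=[fun :: subL(2)]⟩
t=5: ⟨C=((λu. 7) -1); E={z↦0}; S={0↦2}; K=[subL(2)]⟩
t=6: ⟨C=(λu. 7); E={z↦0}; S={0↦2}; K=[arg :: subL(2)]⟩
t=7: ⟨C=-1; E={z↦0}; S={0↦2}; K=[fun :: subL(2)]⟩
t=8: ⟨C=7; E={u↦1, z↦0}; S={0↦2, 1↦-1}; K=[subL(2)]⟩
→ final value -5

Answer: -5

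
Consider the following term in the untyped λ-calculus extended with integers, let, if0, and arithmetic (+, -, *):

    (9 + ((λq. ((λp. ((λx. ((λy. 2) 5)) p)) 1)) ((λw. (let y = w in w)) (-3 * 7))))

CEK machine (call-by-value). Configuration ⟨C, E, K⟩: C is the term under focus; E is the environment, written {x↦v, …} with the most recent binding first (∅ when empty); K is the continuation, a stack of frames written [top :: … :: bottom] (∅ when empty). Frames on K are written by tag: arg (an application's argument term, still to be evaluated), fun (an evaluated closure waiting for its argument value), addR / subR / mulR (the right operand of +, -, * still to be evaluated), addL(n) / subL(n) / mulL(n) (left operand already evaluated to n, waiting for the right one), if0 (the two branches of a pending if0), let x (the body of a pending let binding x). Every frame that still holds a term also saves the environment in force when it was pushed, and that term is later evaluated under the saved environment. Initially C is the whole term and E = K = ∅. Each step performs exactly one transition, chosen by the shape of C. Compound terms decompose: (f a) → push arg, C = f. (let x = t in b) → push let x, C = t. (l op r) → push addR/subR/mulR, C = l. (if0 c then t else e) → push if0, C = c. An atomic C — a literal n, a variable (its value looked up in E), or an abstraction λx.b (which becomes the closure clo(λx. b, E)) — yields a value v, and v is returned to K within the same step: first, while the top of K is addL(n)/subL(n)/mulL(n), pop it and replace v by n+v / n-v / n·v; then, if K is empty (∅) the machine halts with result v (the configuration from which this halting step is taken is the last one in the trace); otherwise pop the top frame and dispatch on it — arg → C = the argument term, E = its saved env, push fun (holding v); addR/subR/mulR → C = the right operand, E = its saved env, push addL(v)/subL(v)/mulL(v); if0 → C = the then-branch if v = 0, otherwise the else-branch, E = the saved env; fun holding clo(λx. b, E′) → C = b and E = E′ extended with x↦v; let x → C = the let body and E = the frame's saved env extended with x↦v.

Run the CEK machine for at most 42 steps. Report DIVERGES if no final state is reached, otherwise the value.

t=0: [C=(9 + ((λq. ((λp. ((λx. ((λy. 2) 5)) p)) 1)) ((λw. (let y = w in w)) (-3 * 7)))) | E=∅ | K=∅]
t=1: [C=9 | E=∅ | K=[addR]]
t=2: [C=((λq. ((λp. ((λx. ((λy. 2) 5)) p)) 1)) ((λw. (let y = w in w)) (-3 * 7))) | E=∅ | K=[addL(9)]]
t=3: [C=(λq. ((λp. ((λx. ((λy. 2) 5)) p)) 1)) | E=∅ | K=[arg :: addL(9)]]
t=4: [C=((λw. (let y = w in w)) (-3 * 7)) | E=∅ | K=[fun :: addL(9)]]
t=5: [C=(λw. (let y = w in w)) | E=∅ | K=[arg :: fun :: addL(9)]]
t=6: [C=(-3 * 7) | E=∅ | K=[fun :: fun :: addL(9)]]
t=7: [C=-3 | E=∅ | K=[mulR :: fun :: fun :: addL(9)]]
t=8: [C=7 | E=∅ | K=[mulL(-3) :: fun :: fun :: addL(9)]]
t=9: [C=(let y = w in w) | E={w↦-21} | K=[fun :: addL(9)]]
t=10: [C=w | E={w↦-21} | K=[let y :: fun :: addL(9)]]
t=11: [C=w | E={y↦-21, w↦-21} | K=[fun :: addL(9)]]
t=12: [C=((λp. ((λx. ((λy. 2) 5)) p)) 1) | E={q↦-21} | K=[addL(9)]]
t=13: [C=(λp. ((λx. ((λy. 2) 5)) p)) | E={q↦-21} | K=[arg :: addL(9)]]
t=14: [C=1 | E={q↦-21} | K=[fun :: addL(9)]]
t=15: [C=((λx. ((λy. 2) 5)) p) | E={p↦1, q↦-21} | K=[addL(9)]]
t=16: [C=(λx. ((λy. 2) 5)) | E={p↦1, q↦-21} | K=[arg :: addL(9)]]
t=17: [C=p | E={p↦1, q↦-21} | K=[fun :: addL(9)]]
t=18: [C=((λy. 2) 5) | E={x↦1, p↦1, q↦-21} | K=[addL(9)]]
t=19: [C=(λy. 2) | E={x↦1, p↦1, q↦-21} | K=[arg :: addL(9)]]
t=20: [C=5 | E={x↦1, p↦1, q↦-21} | K=[fun :: addL(9)]]
t=21: [C=2 | E={y↦5, x↦1, p↦1, q↦-21} | K=[addL(9)]]
→ final value 11

Answer: 11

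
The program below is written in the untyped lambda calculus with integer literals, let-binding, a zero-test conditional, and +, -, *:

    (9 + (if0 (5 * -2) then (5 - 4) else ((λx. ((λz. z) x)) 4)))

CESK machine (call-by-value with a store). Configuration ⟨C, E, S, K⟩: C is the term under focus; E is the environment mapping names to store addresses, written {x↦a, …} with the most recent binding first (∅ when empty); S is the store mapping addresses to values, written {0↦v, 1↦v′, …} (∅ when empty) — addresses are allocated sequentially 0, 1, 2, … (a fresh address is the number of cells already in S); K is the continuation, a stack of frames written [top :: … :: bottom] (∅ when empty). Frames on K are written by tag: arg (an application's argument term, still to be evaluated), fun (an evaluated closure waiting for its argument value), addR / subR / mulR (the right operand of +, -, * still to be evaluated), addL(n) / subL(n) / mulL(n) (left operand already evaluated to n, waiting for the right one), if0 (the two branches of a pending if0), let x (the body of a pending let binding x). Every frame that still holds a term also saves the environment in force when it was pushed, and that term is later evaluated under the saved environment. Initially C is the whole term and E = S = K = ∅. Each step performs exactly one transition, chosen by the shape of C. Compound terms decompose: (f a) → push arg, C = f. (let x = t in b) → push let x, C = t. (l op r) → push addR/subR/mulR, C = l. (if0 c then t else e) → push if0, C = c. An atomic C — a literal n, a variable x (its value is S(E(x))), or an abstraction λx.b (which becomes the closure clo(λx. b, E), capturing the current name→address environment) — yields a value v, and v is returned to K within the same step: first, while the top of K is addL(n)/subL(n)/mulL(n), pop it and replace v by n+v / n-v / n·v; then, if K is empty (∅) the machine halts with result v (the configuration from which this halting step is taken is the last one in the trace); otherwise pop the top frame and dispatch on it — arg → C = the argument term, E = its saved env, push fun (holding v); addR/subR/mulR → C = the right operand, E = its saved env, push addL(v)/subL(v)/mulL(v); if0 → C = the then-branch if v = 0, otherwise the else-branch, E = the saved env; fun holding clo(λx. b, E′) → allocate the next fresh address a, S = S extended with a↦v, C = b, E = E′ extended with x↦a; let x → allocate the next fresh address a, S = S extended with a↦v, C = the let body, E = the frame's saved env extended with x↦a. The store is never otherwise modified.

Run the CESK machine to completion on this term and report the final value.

Answer: 13

Derivation:
[0] [C=(9 + (if0 (5 * -2) then (5 - 4) else ((λx. ((λz. z) x)) 4))) | E=∅ | S=∅ | K=∅]
[1] [C=9 | E=∅ | S=∅ | K=[addR]]
[2] [C=(if0 (5 * -2) then (5 - 4) else ((λx. ((λz. z) x)) 4)) | E=∅ | S=∅ | K=[addL(9)]]
[3] [C=(5 * -2) | E=∅ | S=∅ | K=[if0 :: addL(9)]]
[4] [C=5 | E=∅ | S=∅ | K=[mulR :: if0 :: addL(9)]]
[5] [C=-2 | E=∅ | S=∅ | K=[mulL(5) :: if0 :: addL(9)]]
[6] [C=((λx. ((λz. z) x)) 4) | E=∅ | S=∅ | K=[addL(9)]]
[7] [C=(λx. ((λz. z) x)) | E=∅ | S=∅ | K=[arg :: addL(9)]]
[8] [C=4 | E=∅ | S=∅ | K=[fun :: addL(9)]]
[9] [C=((λz. z) x) | E={x↦0} | S={0↦4} | K=[addL(9)]]
[10] [C=(λz. z) | E={x↦0} | S={0↦4} | K=[arg :: addL(9)]]
[11] [C=x | E={x↦0} | S={0↦4} | K=[fun :: addL(9)]]
[12] [C=z | E={z↦1, x↦0} | S={0↦4, 1↦4} | K=[addL(9)]]
→ final value 13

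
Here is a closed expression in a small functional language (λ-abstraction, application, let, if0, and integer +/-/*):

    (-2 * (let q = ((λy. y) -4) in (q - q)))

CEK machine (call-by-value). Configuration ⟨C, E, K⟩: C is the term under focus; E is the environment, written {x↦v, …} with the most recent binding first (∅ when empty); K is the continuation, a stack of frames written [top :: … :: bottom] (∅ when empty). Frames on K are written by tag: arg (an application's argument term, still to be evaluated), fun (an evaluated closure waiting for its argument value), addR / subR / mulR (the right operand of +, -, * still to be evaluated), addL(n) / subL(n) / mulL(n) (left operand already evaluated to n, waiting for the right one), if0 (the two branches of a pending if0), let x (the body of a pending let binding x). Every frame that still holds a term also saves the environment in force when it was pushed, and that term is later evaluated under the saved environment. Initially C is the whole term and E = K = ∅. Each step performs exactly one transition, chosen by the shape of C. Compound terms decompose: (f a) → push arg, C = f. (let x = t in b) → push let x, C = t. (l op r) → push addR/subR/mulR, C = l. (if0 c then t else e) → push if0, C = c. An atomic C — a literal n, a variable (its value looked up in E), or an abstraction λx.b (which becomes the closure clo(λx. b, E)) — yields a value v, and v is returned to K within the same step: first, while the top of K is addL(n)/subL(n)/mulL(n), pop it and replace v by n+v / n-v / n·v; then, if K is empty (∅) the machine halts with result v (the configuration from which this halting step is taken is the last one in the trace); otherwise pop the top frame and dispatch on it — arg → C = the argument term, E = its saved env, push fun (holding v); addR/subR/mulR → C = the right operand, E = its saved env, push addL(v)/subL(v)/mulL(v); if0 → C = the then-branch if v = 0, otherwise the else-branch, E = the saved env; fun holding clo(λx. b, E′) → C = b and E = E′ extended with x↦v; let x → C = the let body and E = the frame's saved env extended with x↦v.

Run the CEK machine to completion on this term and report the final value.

step 0: <C=(-2 * (let q = ((λy. y) -4) in (q - q))), E=∅, K=∅>
step 1: <C=-2, E=∅, K=[mulR]>
step 2: <C=(let q = ((λy. y) -4) in (q - q)), E=∅, K=[mulL(-2)]>
step 3: <C=((λy. y) -4), E=∅, K=[let q :: mulL(-2)]>
step 4: <C=(λy. y), E=∅, K=[arg :: let q :: mulL(-2)]>
step 5: <C=-4, E=∅, K=[fun :: let q :: mulL(-2)]>
step 6: <C=y, E={y↦-4}, K=[let q :: mulL(-2)]>
step 7: <C=(q - q), E={q↦-4}, K=[mulL(-2)]>
step 8: <C=q, E={q↦-4}, K=[subR :: mulL(-2)]>
step 9: <C=q, E={q↦-4}, K=[subL(-4) :: mulL(-2)]>
→ final value 0

Answer: 0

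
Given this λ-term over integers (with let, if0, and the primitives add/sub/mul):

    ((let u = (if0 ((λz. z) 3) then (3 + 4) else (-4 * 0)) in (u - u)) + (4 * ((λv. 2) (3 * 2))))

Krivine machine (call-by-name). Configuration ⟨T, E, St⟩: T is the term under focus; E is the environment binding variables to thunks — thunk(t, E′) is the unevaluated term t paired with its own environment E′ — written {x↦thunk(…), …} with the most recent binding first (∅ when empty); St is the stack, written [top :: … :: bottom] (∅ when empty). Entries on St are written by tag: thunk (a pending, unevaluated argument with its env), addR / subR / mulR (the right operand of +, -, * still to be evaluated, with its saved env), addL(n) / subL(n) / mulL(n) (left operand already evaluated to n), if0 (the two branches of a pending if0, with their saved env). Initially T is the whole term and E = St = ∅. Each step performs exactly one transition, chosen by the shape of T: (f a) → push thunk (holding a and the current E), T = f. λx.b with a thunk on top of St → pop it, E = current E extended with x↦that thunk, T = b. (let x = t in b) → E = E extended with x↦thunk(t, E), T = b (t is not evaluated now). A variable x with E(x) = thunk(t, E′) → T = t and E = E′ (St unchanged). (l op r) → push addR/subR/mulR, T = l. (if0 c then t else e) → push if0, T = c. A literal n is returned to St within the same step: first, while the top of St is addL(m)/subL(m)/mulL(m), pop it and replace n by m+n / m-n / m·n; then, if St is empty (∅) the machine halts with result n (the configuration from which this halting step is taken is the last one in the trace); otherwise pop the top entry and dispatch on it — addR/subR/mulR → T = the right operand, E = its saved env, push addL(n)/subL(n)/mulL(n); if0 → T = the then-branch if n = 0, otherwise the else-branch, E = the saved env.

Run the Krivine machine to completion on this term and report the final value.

t=0: [T=((let u = (if0 ((λz. z) 3) then (3 + 4) else (-4 * 0)) in (u - u)) + (4 * ((λv. 2) (3 * 2)))) | E=∅ | St=∅]
t=1: [T=(let u = (if0 ((λz. z) 3) then (3 + 4) else (-4 * 0)) in (u - u)) | E=∅ | St=[addR]]
t=2: [T=(u - u) | E={u↦thunk((if0 ((λz. z) 3) then (3 + 4) else (-4 * 0)), ∅)} | St=[addR]]
t=3: [T=u | E={u↦thunk((if0 ((λz. z) 3) then (3 + 4) else (-4 * 0)), ∅)} | St=[subR :: addR]]
t=4: [T=(if0 ((λz. z) 3) then (3 + 4) else (-4 * 0)) | E=∅ | St=[subR :: addR]]
t=5: [T=((λz. z) 3) | E=∅ | St=[if0 :: subR :: addR]]
t=6: [T=(λz. z) | E=∅ | St=[thunk :: if0 :: subR :: addR]]
t=7: [T=z | E={z↦thunk(3, ∅)} | St=[if0 :: subR :: addR]]
t=8: [T=3 | E=∅ | St=[if0 :: subR :: addR]]
t=9: [T=(-4 * 0) | E=∅ | St=[subR :: addR]]
t=10: [T=-4 | E=∅ | St=[mulR :: subR :: addR]]
t=11: [T=0 | E=∅ | St=[mulL(-4) :: subR :: addR]]
t=12: [T=u | E={u↦thunk((if0 ((λz. z) 3) then (3 + 4) else (-4 * 0)), ∅)} | St=[subL(0) :: addR]]
t=13: [T=(if0 ((λz. z) 3) then (3 + 4) else (-4 * 0)) | E=∅ | St=[subL(0) :: addR]]
t=14: [T=((λz. z) 3) | E=∅ | St=[if0 :: subL(0) :: addR]]
t=15: [T=(λz. z) | E=∅ | St=[thunk :: if0 :: subL(0) :: addR]]
t=16: [T=z | E={z↦thunk(3, ∅)} | St=[if0 :: subL(0) :: addR]]
t=17: [T=3 | E=∅ | St=[if0 :: subL(0) :: addR]]
t=18: [T=(-4 * 0) | E=∅ | St=[subL(0) :: addR]]
t=19: [T=-4 | E=∅ | St=[mulR :: subL(0) :: addR]]
t=20: [T=0 | E=∅ | St=[mulL(-4) :: subL(0) :: addR]]
t=21: [T=(4 * ((λv. 2) (3 * 2))) | E=∅ | St=[addL(0)]]
t=22: [T=4 | E=∅ | St=[mulR :: addL(0)]]
t=23: [T=((λv. 2) (3 * 2)) | E=∅ | St=[mulL(4) :: addL(0)]]
t=24: [T=(λv. 2) | E=∅ | St=[thunk :: mulL(4) :: addL(0)]]
t=25: [T=2 | E={v↦thunk((3 * 2), ∅)} | St=[mulL(4) :: addL(0)]]
→ final value 8

Answer: 8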